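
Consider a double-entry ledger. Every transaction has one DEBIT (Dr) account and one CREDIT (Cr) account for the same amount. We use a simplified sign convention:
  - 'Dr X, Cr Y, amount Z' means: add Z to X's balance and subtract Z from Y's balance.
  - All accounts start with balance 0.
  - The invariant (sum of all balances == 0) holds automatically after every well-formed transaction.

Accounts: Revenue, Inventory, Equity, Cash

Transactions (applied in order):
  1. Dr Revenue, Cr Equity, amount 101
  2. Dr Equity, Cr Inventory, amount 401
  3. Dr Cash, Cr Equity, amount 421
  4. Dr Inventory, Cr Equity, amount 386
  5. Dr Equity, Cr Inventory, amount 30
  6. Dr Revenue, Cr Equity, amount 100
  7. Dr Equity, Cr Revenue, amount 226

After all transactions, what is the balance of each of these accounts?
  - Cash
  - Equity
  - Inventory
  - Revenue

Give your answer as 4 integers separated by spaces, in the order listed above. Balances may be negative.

After txn 1 (Dr Revenue, Cr Equity, amount 101): Equity=-101 Revenue=101
After txn 2 (Dr Equity, Cr Inventory, amount 401): Equity=300 Inventory=-401 Revenue=101
After txn 3 (Dr Cash, Cr Equity, amount 421): Cash=421 Equity=-121 Inventory=-401 Revenue=101
After txn 4 (Dr Inventory, Cr Equity, amount 386): Cash=421 Equity=-507 Inventory=-15 Revenue=101
After txn 5 (Dr Equity, Cr Inventory, amount 30): Cash=421 Equity=-477 Inventory=-45 Revenue=101
After txn 6 (Dr Revenue, Cr Equity, amount 100): Cash=421 Equity=-577 Inventory=-45 Revenue=201
After txn 7 (Dr Equity, Cr Revenue, amount 226): Cash=421 Equity=-351 Inventory=-45 Revenue=-25

Answer: 421 -351 -45 -25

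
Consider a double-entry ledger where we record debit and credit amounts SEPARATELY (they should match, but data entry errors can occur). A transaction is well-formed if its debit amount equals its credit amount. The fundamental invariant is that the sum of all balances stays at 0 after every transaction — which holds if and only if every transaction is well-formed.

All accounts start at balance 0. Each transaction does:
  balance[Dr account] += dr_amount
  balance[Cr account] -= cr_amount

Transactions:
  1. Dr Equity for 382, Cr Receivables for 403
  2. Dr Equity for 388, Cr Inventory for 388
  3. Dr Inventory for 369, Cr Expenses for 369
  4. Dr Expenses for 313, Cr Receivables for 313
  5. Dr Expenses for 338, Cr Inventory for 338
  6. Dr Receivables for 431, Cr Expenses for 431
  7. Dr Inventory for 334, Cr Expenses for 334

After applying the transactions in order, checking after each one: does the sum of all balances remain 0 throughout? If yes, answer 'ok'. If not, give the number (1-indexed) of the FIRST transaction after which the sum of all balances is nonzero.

Answer: 1

Derivation:
After txn 1: dr=382 cr=403 sum_balances=-21
After txn 2: dr=388 cr=388 sum_balances=-21
After txn 3: dr=369 cr=369 sum_balances=-21
After txn 4: dr=313 cr=313 sum_balances=-21
After txn 5: dr=338 cr=338 sum_balances=-21
After txn 6: dr=431 cr=431 sum_balances=-21
After txn 7: dr=334 cr=334 sum_balances=-21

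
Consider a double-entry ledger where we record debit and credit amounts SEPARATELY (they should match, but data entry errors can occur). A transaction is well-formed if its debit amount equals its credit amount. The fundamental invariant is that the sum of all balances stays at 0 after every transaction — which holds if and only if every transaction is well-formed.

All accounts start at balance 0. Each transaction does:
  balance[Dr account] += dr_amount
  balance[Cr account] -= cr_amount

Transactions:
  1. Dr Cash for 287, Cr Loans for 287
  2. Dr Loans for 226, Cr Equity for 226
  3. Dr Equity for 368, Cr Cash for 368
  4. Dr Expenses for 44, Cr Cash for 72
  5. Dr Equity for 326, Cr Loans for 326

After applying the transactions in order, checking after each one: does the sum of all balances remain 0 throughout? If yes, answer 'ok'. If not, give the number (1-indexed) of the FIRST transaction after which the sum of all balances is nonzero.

Answer: 4

Derivation:
After txn 1: dr=287 cr=287 sum_balances=0
After txn 2: dr=226 cr=226 sum_balances=0
After txn 3: dr=368 cr=368 sum_balances=0
After txn 4: dr=44 cr=72 sum_balances=-28
After txn 5: dr=326 cr=326 sum_balances=-28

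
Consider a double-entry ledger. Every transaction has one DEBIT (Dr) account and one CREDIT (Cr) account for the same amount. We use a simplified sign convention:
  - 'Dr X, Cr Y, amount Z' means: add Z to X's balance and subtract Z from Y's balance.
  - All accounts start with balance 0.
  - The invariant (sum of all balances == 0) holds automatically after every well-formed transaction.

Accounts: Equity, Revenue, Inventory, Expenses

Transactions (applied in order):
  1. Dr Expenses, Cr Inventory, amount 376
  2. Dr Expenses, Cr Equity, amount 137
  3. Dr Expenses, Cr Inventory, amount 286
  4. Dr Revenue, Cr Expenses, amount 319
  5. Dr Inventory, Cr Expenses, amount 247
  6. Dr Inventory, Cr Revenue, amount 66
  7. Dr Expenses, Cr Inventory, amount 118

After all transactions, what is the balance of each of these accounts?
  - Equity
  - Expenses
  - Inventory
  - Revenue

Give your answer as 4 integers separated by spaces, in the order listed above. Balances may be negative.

Answer: -137 351 -467 253

Derivation:
After txn 1 (Dr Expenses, Cr Inventory, amount 376): Expenses=376 Inventory=-376
After txn 2 (Dr Expenses, Cr Equity, amount 137): Equity=-137 Expenses=513 Inventory=-376
After txn 3 (Dr Expenses, Cr Inventory, amount 286): Equity=-137 Expenses=799 Inventory=-662
After txn 4 (Dr Revenue, Cr Expenses, amount 319): Equity=-137 Expenses=480 Inventory=-662 Revenue=319
After txn 5 (Dr Inventory, Cr Expenses, amount 247): Equity=-137 Expenses=233 Inventory=-415 Revenue=319
After txn 6 (Dr Inventory, Cr Revenue, amount 66): Equity=-137 Expenses=233 Inventory=-349 Revenue=253
After txn 7 (Dr Expenses, Cr Inventory, amount 118): Equity=-137 Expenses=351 Inventory=-467 Revenue=253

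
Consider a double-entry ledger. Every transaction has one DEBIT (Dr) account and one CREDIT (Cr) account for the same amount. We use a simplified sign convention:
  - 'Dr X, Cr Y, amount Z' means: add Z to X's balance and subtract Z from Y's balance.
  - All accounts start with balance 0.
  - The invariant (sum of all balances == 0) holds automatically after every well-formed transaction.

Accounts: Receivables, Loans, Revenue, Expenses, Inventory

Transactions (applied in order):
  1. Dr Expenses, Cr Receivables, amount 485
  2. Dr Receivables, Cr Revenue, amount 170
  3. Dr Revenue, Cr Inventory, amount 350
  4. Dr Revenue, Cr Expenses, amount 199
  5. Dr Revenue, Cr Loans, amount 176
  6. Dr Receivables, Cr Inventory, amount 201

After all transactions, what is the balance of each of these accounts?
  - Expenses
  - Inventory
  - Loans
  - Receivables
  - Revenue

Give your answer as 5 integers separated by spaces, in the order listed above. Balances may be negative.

After txn 1 (Dr Expenses, Cr Receivables, amount 485): Expenses=485 Receivables=-485
After txn 2 (Dr Receivables, Cr Revenue, amount 170): Expenses=485 Receivables=-315 Revenue=-170
After txn 3 (Dr Revenue, Cr Inventory, amount 350): Expenses=485 Inventory=-350 Receivables=-315 Revenue=180
After txn 4 (Dr Revenue, Cr Expenses, amount 199): Expenses=286 Inventory=-350 Receivables=-315 Revenue=379
After txn 5 (Dr Revenue, Cr Loans, amount 176): Expenses=286 Inventory=-350 Loans=-176 Receivables=-315 Revenue=555
After txn 6 (Dr Receivables, Cr Inventory, amount 201): Expenses=286 Inventory=-551 Loans=-176 Receivables=-114 Revenue=555

Answer: 286 -551 -176 -114 555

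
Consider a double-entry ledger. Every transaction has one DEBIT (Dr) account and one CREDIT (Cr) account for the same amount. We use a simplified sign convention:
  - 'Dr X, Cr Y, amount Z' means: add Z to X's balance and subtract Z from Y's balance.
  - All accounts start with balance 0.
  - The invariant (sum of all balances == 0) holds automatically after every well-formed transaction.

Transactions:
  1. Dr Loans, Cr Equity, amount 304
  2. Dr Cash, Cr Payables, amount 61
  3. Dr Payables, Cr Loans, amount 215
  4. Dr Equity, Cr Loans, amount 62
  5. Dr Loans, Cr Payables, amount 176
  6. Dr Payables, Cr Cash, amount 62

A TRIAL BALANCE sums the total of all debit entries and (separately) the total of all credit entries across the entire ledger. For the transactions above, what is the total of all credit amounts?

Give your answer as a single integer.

Txn 1: credit+=304
Txn 2: credit+=61
Txn 3: credit+=215
Txn 4: credit+=62
Txn 5: credit+=176
Txn 6: credit+=62
Total credits = 880

Answer: 880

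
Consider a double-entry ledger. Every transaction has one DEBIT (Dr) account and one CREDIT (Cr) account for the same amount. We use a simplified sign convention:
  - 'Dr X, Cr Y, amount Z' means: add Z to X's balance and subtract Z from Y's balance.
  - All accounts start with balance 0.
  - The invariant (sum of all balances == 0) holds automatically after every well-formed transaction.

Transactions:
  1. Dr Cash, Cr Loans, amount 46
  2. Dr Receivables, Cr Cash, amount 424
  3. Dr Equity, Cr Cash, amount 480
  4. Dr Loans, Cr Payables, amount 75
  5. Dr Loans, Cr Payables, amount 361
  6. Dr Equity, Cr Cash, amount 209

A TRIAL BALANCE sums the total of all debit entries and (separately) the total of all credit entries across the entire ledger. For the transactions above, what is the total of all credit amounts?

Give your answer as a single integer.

Answer: 1595

Derivation:
Txn 1: credit+=46
Txn 2: credit+=424
Txn 3: credit+=480
Txn 4: credit+=75
Txn 5: credit+=361
Txn 6: credit+=209
Total credits = 1595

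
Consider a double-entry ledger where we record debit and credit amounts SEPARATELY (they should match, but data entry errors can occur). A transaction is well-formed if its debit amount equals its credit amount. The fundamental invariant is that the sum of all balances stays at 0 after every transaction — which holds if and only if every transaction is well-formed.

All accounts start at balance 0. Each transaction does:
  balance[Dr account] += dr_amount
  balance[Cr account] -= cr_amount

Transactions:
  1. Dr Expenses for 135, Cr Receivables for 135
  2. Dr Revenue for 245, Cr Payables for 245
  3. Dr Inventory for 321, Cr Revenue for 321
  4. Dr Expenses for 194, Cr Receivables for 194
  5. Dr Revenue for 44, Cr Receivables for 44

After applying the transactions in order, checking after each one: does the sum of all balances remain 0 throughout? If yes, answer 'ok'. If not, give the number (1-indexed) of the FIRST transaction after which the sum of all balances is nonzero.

Answer: ok

Derivation:
After txn 1: dr=135 cr=135 sum_balances=0
After txn 2: dr=245 cr=245 sum_balances=0
After txn 3: dr=321 cr=321 sum_balances=0
After txn 4: dr=194 cr=194 sum_balances=0
After txn 5: dr=44 cr=44 sum_balances=0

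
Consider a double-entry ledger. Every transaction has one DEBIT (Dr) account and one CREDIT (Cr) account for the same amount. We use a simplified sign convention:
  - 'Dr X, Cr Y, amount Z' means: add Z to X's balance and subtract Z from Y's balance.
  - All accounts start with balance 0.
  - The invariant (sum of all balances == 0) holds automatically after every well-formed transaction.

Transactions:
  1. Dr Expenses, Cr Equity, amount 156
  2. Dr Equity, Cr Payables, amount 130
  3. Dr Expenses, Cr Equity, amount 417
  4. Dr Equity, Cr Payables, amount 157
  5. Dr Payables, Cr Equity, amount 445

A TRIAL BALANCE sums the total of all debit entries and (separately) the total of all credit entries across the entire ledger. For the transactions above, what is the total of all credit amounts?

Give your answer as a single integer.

Answer: 1305

Derivation:
Txn 1: credit+=156
Txn 2: credit+=130
Txn 3: credit+=417
Txn 4: credit+=157
Txn 5: credit+=445
Total credits = 1305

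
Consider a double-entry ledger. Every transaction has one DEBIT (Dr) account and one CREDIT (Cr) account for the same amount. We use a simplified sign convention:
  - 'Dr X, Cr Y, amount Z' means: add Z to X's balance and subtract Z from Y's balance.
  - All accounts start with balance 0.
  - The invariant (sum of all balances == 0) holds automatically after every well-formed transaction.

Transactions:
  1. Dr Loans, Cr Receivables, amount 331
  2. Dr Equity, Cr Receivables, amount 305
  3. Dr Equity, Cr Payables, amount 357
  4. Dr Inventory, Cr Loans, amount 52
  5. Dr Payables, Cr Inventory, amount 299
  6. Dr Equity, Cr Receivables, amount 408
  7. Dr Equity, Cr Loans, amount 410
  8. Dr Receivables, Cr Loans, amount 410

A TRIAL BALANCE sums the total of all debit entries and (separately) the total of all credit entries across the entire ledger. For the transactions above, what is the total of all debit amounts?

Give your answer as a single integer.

Answer: 2572

Derivation:
Txn 1: debit+=331
Txn 2: debit+=305
Txn 3: debit+=357
Txn 4: debit+=52
Txn 5: debit+=299
Txn 6: debit+=408
Txn 7: debit+=410
Txn 8: debit+=410
Total debits = 2572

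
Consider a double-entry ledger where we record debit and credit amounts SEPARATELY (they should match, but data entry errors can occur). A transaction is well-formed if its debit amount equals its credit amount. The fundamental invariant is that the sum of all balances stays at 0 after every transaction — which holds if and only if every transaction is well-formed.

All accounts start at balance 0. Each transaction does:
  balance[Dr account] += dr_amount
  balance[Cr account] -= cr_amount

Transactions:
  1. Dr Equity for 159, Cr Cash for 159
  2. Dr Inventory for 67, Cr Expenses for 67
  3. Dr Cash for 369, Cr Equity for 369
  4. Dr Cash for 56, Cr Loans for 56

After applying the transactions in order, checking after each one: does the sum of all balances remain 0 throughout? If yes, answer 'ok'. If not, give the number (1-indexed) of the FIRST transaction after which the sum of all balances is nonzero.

After txn 1: dr=159 cr=159 sum_balances=0
After txn 2: dr=67 cr=67 sum_balances=0
After txn 3: dr=369 cr=369 sum_balances=0
After txn 4: dr=56 cr=56 sum_balances=0

Answer: ok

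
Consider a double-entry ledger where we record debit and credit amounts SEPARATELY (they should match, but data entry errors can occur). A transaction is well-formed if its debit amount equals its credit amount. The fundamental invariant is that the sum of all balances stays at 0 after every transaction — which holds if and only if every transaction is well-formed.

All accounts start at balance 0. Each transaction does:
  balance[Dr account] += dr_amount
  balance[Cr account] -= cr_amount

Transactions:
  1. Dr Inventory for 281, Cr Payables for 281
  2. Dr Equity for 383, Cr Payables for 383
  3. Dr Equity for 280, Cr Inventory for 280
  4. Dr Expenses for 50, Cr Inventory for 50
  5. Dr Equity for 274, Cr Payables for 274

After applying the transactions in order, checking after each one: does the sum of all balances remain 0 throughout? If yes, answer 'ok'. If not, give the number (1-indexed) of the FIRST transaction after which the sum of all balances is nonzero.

After txn 1: dr=281 cr=281 sum_balances=0
After txn 2: dr=383 cr=383 sum_balances=0
After txn 3: dr=280 cr=280 sum_balances=0
After txn 4: dr=50 cr=50 sum_balances=0
After txn 5: dr=274 cr=274 sum_balances=0

Answer: ok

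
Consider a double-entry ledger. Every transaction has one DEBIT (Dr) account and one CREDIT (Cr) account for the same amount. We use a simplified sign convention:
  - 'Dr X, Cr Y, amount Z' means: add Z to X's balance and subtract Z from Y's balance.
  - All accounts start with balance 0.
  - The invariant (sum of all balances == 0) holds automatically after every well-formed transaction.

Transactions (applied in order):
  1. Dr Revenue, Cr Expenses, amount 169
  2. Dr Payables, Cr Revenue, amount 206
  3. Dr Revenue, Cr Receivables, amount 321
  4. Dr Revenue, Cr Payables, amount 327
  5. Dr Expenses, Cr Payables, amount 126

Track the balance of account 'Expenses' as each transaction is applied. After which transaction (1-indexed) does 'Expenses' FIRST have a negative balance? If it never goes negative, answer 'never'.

Answer: 1

Derivation:
After txn 1: Expenses=-169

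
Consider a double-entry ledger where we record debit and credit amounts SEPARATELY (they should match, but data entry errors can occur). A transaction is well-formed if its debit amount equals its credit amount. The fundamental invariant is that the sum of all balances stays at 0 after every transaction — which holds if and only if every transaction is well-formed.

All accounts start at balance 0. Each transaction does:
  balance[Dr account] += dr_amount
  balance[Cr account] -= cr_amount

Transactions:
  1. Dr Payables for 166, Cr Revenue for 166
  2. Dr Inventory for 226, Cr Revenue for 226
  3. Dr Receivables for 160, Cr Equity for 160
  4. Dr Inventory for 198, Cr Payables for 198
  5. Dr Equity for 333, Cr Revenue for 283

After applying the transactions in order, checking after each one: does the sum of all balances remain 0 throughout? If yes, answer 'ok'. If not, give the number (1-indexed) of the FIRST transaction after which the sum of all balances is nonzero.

After txn 1: dr=166 cr=166 sum_balances=0
After txn 2: dr=226 cr=226 sum_balances=0
After txn 3: dr=160 cr=160 sum_balances=0
After txn 4: dr=198 cr=198 sum_balances=0
After txn 5: dr=333 cr=283 sum_balances=50

Answer: 5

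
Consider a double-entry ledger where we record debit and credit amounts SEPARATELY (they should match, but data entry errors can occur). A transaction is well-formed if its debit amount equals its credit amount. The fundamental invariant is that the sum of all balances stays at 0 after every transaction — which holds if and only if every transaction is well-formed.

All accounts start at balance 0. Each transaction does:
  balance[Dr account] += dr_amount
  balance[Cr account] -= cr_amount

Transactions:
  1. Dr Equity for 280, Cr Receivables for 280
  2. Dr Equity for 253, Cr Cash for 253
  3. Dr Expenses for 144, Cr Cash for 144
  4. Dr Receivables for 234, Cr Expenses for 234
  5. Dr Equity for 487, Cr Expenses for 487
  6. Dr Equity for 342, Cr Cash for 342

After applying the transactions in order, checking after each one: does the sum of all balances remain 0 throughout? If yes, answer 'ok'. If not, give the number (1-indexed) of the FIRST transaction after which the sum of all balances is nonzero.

After txn 1: dr=280 cr=280 sum_balances=0
After txn 2: dr=253 cr=253 sum_balances=0
After txn 3: dr=144 cr=144 sum_balances=0
After txn 4: dr=234 cr=234 sum_balances=0
After txn 5: dr=487 cr=487 sum_balances=0
After txn 6: dr=342 cr=342 sum_balances=0

Answer: ok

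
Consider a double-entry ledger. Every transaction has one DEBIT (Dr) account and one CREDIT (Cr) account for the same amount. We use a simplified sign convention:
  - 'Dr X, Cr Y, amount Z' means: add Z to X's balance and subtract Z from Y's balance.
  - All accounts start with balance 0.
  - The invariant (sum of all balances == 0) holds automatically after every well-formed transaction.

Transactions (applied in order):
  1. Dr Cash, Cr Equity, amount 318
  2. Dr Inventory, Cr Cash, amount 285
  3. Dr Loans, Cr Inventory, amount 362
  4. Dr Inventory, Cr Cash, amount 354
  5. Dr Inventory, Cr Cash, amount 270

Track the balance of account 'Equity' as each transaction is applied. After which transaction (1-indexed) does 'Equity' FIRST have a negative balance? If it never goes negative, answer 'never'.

After txn 1: Equity=-318

Answer: 1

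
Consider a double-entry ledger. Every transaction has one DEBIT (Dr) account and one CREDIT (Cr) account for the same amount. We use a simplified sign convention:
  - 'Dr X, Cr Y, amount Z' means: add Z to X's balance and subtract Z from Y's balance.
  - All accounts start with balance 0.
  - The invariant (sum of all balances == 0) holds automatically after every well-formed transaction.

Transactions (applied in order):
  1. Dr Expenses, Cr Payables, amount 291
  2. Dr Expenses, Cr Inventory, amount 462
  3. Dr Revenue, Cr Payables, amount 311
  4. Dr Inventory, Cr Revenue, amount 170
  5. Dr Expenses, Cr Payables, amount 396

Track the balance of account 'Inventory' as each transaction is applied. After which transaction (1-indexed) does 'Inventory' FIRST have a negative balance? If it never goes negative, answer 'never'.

After txn 1: Inventory=0
After txn 2: Inventory=-462

Answer: 2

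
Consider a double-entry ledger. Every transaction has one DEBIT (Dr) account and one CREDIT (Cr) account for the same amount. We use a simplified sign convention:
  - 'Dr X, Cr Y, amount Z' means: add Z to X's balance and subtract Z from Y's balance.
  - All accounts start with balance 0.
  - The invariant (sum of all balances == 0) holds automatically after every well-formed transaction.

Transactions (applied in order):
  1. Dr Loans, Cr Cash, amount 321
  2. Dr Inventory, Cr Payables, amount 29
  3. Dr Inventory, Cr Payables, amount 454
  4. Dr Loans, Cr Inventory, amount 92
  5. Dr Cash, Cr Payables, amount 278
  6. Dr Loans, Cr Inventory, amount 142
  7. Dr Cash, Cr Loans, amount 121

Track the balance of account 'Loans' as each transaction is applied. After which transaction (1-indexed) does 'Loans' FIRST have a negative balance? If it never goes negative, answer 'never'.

Answer: never

Derivation:
After txn 1: Loans=321
After txn 2: Loans=321
After txn 3: Loans=321
After txn 4: Loans=413
After txn 5: Loans=413
After txn 6: Loans=555
After txn 7: Loans=434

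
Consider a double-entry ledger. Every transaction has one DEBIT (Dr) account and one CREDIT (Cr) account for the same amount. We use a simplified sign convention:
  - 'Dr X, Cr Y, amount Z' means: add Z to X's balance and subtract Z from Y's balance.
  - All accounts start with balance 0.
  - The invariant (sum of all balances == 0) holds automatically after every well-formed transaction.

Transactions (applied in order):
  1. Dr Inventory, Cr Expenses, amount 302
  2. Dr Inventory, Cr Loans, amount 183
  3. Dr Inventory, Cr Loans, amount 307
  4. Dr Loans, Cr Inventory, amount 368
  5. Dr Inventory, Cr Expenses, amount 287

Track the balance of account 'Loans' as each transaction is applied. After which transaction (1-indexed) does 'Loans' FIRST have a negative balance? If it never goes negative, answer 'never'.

Answer: 2

Derivation:
After txn 1: Loans=0
After txn 2: Loans=-183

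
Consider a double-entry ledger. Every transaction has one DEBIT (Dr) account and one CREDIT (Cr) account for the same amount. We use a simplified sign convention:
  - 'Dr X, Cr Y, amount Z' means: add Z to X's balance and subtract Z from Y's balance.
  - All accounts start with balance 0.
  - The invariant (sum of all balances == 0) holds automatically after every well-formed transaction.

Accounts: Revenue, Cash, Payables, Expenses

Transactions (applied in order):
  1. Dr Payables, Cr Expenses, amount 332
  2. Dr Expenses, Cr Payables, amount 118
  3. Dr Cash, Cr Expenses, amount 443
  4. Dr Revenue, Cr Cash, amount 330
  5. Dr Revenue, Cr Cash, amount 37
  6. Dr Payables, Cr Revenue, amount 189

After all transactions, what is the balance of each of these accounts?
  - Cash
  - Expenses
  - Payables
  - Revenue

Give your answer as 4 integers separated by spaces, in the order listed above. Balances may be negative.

After txn 1 (Dr Payables, Cr Expenses, amount 332): Expenses=-332 Payables=332
After txn 2 (Dr Expenses, Cr Payables, amount 118): Expenses=-214 Payables=214
After txn 3 (Dr Cash, Cr Expenses, amount 443): Cash=443 Expenses=-657 Payables=214
After txn 4 (Dr Revenue, Cr Cash, amount 330): Cash=113 Expenses=-657 Payables=214 Revenue=330
After txn 5 (Dr Revenue, Cr Cash, amount 37): Cash=76 Expenses=-657 Payables=214 Revenue=367
After txn 6 (Dr Payables, Cr Revenue, amount 189): Cash=76 Expenses=-657 Payables=403 Revenue=178

Answer: 76 -657 403 178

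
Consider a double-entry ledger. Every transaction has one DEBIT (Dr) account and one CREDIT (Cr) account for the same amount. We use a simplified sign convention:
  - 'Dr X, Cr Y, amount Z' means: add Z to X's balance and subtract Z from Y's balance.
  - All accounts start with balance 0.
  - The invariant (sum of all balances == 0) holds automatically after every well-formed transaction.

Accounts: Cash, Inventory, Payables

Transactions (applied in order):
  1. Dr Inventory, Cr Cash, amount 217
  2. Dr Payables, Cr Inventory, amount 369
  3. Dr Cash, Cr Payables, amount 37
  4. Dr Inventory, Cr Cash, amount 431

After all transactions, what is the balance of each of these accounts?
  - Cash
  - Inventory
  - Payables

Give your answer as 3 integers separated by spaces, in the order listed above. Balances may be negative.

Answer: -611 279 332

Derivation:
After txn 1 (Dr Inventory, Cr Cash, amount 217): Cash=-217 Inventory=217
After txn 2 (Dr Payables, Cr Inventory, amount 369): Cash=-217 Inventory=-152 Payables=369
After txn 3 (Dr Cash, Cr Payables, amount 37): Cash=-180 Inventory=-152 Payables=332
After txn 4 (Dr Inventory, Cr Cash, amount 431): Cash=-611 Inventory=279 Payables=332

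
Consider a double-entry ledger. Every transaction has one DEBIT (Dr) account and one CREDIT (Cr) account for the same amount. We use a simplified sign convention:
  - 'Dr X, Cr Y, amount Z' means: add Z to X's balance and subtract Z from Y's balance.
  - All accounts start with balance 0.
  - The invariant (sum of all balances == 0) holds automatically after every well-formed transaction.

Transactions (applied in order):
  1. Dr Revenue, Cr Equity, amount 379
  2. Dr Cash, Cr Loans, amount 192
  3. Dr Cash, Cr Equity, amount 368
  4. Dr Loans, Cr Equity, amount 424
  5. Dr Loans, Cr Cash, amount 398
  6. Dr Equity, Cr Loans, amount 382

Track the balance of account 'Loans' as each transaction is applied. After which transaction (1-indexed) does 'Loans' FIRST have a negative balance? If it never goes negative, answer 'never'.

After txn 1: Loans=0
After txn 2: Loans=-192

Answer: 2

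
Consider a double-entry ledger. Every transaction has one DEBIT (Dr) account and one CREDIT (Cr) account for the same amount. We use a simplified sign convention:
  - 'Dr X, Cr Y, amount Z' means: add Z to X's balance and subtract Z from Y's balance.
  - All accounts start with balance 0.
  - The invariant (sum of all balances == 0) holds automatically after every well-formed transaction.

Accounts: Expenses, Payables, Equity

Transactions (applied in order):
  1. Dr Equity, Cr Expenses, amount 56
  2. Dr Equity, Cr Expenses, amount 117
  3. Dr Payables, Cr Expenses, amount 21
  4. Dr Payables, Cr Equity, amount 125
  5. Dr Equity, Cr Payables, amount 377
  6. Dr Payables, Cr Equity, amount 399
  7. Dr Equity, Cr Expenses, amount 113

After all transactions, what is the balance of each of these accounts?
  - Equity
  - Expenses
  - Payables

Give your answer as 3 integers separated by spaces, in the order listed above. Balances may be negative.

After txn 1 (Dr Equity, Cr Expenses, amount 56): Equity=56 Expenses=-56
After txn 2 (Dr Equity, Cr Expenses, amount 117): Equity=173 Expenses=-173
After txn 3 (Dr Payables, Cr Expenses, amount 21): Equity=173 Expenses=-194 Payables=21
After txn 4 (Dr Payables, Cr Equity, amount 125): Equity=48 Expenses=-194 Payables=146
After txn 5 (Dr Equity, Cr Payables, amount 377): Equity=425 Expenses=-194 Payables=-231
After txn 6 (Dr Payables, Cr Equity, amount 399): Equity=26 Expenses=-194 Payables=168
After txn 7 (Dr Equity, Cr Expenses, amount 113): Equity=139 Expenses=-307 Payables=168

Answer: 139 -307 168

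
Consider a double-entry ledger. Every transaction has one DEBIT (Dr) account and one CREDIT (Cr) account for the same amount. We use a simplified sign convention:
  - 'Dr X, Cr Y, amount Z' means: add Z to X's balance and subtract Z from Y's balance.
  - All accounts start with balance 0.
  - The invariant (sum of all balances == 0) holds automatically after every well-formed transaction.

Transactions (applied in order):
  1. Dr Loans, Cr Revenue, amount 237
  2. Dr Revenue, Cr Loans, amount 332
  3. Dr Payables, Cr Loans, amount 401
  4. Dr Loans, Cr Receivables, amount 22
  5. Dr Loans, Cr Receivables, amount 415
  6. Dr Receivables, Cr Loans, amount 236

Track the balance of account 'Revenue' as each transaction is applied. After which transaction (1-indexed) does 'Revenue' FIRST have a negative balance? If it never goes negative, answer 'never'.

Answer: 1

Derivation:
After txn 1: Revenue=-237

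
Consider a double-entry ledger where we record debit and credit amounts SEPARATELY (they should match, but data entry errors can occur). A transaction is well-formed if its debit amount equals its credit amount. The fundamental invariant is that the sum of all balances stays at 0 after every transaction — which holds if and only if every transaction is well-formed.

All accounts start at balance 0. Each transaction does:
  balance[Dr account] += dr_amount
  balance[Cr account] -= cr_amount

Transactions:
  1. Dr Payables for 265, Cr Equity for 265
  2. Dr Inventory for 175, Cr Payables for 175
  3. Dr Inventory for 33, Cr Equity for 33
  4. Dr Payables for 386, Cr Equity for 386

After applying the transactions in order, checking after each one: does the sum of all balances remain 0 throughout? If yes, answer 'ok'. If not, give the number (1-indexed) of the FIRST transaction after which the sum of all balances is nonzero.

Answer: ok

Derivation:
After txn 1: dr=265 cr=265 sum_balances=0
After txn 2: dr=175 cr=175 sum_balances=0
After txn 3: dr=33 cr=33 sum_balances=0
After txn 4: dr=386 cr=386 sum_balances=0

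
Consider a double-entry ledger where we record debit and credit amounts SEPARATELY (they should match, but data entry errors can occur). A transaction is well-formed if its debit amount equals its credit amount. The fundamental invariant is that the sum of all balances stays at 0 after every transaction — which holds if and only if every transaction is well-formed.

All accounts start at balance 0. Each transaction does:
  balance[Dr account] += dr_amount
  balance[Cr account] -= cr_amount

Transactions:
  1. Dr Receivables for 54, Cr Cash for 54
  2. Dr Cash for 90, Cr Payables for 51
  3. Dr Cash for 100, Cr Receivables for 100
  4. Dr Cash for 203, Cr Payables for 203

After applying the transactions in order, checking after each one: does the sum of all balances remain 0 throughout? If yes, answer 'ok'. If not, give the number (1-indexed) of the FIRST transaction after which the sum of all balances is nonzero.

Answer: 2

Derivation:
After txn 1: dr=54 cr=54 sum_balances=0
After txn 2: dr=90 cr=51 sum_balances=39
After txn 3: dr=100 cr=100 sum_balances=39
After txn 4: dr=203 cr=203 sum_balances=39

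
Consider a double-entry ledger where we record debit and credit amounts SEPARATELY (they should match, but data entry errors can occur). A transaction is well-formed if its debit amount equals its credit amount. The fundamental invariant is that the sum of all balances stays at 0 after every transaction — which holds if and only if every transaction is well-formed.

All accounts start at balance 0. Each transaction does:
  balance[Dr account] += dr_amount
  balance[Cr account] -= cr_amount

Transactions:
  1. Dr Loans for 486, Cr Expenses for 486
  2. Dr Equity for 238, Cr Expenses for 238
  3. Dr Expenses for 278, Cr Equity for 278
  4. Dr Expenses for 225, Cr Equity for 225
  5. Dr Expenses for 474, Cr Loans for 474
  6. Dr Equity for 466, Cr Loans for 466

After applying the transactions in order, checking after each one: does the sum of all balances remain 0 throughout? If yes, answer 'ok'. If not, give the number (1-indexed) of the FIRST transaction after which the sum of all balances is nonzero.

Answer: ok

Derivation:
After txn 1: dr=486 cr=486 sum_balances=0
After txn 2: dr=238 cr=238 sum_balances=0
After txn 3: dr=278 cr=278 sum_balances=0
After txn 4: dr=225 cr=225 sum_balances=0
After txn 5: dr=474 cr=474 sum_balances=0
After txn 6: dr=466 cr=466 sum_balances=0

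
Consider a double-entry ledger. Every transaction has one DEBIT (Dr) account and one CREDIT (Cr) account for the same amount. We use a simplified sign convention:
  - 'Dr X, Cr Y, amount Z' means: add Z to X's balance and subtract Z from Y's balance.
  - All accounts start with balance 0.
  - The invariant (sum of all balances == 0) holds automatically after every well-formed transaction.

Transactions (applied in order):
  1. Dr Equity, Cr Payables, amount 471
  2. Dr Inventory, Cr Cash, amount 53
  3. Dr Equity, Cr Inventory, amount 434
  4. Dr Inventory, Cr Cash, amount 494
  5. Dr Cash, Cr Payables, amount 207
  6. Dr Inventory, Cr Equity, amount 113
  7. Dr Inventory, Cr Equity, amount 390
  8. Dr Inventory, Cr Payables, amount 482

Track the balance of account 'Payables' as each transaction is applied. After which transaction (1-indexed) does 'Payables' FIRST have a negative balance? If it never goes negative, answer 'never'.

Answer: 1

Derivation:
After txn 1: Payables=-471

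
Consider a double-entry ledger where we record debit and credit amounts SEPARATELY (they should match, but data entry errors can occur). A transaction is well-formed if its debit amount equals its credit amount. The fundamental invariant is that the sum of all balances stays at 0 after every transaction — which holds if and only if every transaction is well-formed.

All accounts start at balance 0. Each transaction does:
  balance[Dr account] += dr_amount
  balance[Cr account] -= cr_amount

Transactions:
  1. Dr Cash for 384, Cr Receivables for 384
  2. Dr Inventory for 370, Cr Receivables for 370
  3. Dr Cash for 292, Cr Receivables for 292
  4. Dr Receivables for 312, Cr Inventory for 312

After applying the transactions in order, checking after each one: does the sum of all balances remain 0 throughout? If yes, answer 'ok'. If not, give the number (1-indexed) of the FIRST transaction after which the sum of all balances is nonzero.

After txn 1: dr=384 cr=384 sum_balances=0
After txn 2: dr=370 cr=370 sum_balances=0
After txn 3: dr=292 cr=292 sum_balances=0
After txn 4: dr=312 cr=312 sum_balances=0

Answer: ok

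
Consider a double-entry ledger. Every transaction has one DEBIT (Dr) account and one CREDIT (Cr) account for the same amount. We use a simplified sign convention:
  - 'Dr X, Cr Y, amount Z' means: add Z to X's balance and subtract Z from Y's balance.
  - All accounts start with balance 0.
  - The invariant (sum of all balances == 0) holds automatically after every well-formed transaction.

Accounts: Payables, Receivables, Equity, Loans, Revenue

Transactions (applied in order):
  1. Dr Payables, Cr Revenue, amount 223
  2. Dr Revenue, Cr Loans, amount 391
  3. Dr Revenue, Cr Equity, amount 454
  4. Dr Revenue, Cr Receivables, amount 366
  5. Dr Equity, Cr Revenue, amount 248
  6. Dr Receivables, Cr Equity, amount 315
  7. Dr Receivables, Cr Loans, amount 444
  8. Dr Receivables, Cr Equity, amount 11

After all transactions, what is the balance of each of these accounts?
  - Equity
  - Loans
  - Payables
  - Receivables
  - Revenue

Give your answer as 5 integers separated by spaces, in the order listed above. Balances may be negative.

After txn 1 (Dr Payables, Cr Revenue, amount 223): Payables=223 Revenue=-223
After txn 2 (Dr Revenue, Cr Loans, amount 391): Loans=-391 Payables=223 Revenue=168
After txn 3 (Dr Revenue, Cr Equity, amount 454): Equity=-454 Loans=-391 Payables=223 Revenue=622
After txn 4 (Dr Revenue, Cr Receivables, amount 366): Equity=-454 Loans=-391 Payables=223 Receivables=-366 Revenue=988
After txn 5 (Dr Equity, Cr Revenue, amount 248): Equity=-206 Loans=-391 Payables=223 Receivables=-366 Revenue=740
After txn 6 (Dr Receivables, Cr Equity, amount 315): Equity=-521 Loans=-391 Payables=223 Receivables=-51 Revenue=740
After txn 7 (Dr Receivables, Cr Loans, amount 444): Equity=-521 Loans=-835 Payables=223 Receivables=393 Revenue=740
After txn 8 (Dr Receivables, Cr Equity, amount 11): Equity=-532 Loans=-835 Payables=223 Receivables=404 Revenue=740

Answer: -532 -835 223 404 740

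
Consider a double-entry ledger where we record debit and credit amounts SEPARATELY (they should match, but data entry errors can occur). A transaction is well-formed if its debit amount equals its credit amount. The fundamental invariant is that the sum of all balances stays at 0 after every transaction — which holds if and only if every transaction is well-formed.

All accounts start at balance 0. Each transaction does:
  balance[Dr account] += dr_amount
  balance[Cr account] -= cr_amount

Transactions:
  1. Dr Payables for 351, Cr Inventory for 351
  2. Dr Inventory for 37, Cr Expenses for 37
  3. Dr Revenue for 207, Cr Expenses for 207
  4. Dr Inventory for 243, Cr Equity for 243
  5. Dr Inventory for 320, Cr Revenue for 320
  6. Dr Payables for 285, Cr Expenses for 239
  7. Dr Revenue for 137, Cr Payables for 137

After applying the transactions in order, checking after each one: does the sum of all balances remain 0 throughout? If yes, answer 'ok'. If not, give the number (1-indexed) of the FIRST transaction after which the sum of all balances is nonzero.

Answer: 6

Derivation:
After txn 1: dr=351 cr=351 sum_balances=0
After txn 2: dr=37 cr=37 sum_balances=0
After txn 3: dr=207 cr=207 sum_balances=0
After txn 4: dr=243 cr=243 sum_balances=0
After txn 5: dr=320 cr=320 sum_balances=0
After txn 6: dr=285 cr=239 sum_balances=46
After txn 7: dr=137 cr=137 sum_balances=46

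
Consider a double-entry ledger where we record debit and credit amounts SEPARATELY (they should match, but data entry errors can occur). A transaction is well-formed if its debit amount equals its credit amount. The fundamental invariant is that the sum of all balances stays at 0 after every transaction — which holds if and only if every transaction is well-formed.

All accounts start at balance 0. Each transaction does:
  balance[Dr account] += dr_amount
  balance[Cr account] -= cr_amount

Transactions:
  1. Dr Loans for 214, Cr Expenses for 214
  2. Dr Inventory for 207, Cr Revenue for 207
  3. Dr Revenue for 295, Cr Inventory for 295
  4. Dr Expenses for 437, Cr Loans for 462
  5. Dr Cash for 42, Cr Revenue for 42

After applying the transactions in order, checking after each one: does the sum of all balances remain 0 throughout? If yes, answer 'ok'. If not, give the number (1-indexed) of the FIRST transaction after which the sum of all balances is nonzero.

Answer: 4

Derivation:
After txn 1: dr=214 cr=214 sum_balances=0
After txn 2: dr=207 cr=207 sum_balances=0
After txn 3: dr=295 cr=295 sum_balances=0
After txn 4: dr=437 cr=462 sum_balances=-25
After txn 5: dr=42 cr=42 sum_balances=-25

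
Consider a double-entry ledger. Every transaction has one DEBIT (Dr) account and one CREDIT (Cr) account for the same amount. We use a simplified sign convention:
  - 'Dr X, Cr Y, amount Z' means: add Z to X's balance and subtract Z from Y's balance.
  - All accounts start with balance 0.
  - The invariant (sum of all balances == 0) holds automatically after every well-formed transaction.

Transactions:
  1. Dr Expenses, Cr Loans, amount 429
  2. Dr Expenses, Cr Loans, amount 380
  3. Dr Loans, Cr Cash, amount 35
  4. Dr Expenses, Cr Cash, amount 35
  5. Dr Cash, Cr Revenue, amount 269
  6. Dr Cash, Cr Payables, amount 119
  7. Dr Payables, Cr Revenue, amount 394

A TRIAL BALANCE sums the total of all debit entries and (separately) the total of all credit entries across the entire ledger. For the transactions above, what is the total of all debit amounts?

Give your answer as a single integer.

Answer: 1661

Derivation:
Txn 1: debit+=429
Txn 2: debit+=380
Txn 3: debit+=35
Txn 4: debit+=35
Txn 5: debit+=269
Txn 6: debit+=119
Txn 7: debit+=394
Total debits = 1661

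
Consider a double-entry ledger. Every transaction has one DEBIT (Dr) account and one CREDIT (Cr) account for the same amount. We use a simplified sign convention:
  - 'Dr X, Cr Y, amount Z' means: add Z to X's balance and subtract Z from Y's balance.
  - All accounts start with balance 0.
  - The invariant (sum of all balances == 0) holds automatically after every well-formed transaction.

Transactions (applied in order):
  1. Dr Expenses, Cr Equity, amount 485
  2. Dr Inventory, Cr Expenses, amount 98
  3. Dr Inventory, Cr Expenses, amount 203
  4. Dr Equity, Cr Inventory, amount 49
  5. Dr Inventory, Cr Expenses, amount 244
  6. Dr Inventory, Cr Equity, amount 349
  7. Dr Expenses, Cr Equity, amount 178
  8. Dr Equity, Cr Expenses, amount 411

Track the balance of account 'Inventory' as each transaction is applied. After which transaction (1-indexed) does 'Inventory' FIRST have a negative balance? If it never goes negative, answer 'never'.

After txn 1: Inventory=0
After txn 2: Inventory=98
After txn 3: Inventory=301
After txn 4: Inventory=252
After txn 5: Inventory=496
After txn 6: Inventory=845
After txn 7: Inventory=845
After txn 8: Inventory=845

Answer: never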